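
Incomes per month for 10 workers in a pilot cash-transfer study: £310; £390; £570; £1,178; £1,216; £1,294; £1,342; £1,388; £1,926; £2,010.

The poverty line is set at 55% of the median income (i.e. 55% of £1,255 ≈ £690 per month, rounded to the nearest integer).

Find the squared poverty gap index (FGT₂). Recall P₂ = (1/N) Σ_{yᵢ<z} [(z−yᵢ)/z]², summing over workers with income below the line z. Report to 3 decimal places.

0.052

Incomes under z: £310, £390, £570 (q = 3 of N = 10).
Normalized shortfalls: (690−310)/690 = 0.5507; (690−390)/690 = 0.4348; (690−570)/690 = 0.1739.
Squared: 0.3033; 0.1890; 0.0302.
Sum = 0.522579; P₂ = 0.522579 / 10 = 0.052.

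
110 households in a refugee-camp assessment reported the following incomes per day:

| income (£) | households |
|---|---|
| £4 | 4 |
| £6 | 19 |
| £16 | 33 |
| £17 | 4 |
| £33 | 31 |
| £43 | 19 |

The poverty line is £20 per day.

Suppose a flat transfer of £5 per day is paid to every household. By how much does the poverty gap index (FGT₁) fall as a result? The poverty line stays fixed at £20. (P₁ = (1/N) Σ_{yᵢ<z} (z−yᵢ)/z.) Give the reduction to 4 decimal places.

Before: below the line — 4×£4, 19×£6, 33×£16, 4×£17; poverty gap index (FGT₁) = 0.215455.
After the £5 transfer: below the line — 4×£9, 19×£11; poverty gap index (FGT₁) = 0.097727.
Reduction = 0.215455 − 0.097727 = 0.1177.

0.1177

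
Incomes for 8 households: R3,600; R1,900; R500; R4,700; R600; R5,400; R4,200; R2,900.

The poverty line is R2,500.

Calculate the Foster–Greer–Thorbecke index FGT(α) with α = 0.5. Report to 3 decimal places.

Incomes under z: R500, R600, R1,900 (q = 3 of N = 8).
Normalized shortfalls: (2500−500)/2500 = 0.8000; (2500−600)/2500 = 0.7600; (2500−1900)/2500 = 0.2400.
Raised to α = 0.5: 0.89443; 0.87178; 0.48990.
Sum = 2.256105; FGT(0.5) = 2.256105 / 8 = 0.282.

0.282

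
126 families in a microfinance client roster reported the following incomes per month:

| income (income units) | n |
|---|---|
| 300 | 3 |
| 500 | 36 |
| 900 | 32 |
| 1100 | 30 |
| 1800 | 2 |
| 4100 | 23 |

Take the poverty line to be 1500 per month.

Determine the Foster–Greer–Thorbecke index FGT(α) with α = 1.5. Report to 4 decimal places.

0.2696

Below the line: 3×300, 36×500, 32×900, 30×1100 (q = 101 of N = 126).
Shortfall ratios: (1500−300)/1500 = 0.8000 (×3); (1500−500)/1500 = 0.6667 (×36); (1500−900)/1500 = 0.4000 (×32); (1500−1100)/1500 = 0.2667 (×30).
Raised to α = 1.5: 0.71554 (×3); 0.54433 (×36); 0.25298 (×32); 0.13771 (×30).
Sum = 33.969156; FGT(1.5) = 33.969156 / 126 = 0.2696.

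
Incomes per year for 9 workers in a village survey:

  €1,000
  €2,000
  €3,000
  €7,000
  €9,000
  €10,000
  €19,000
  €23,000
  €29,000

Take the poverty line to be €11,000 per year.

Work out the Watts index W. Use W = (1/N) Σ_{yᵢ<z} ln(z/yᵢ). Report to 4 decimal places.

Below z: €1,000, €2,000, €3,000, €7,000, €9,000, €10,000 (q = 6 of N = 9).
Log shortfalls: ln(11000/1000) = 2.3979; ln(11000/2000) = 1.7047; ln(11000/3000) = 1.2993; ln(11000/7000) = 0.4520; ln(11000/9000) = 0.2007; ln(11000/10000) = 0.0953.
W = 6.149892 / 9 = 0.6833.

0.6833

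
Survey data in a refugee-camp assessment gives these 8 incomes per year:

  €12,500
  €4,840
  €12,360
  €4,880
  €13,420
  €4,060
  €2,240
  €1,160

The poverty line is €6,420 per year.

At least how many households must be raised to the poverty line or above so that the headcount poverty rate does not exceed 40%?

5 of the 8 households are poor, so H = 5/8 = 0.625.
A headcount ratio of at most 40% allows at most ⌊0.40 × 8⌋ = 3 poor households.
So at least 5 − 3 = 2 must be lifted.

2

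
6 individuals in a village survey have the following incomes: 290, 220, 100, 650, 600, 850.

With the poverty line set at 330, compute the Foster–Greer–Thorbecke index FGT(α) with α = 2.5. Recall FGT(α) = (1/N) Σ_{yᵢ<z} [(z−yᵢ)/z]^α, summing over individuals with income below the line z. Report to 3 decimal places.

0.079

Below z: 100, 220, 290 (q = 3 of N = 6).
Shortfall ratios: (330−100)/330 = 0.6970; (330−220)/330 = 0.3333; (330−290)/330 = 0.1212.
Raised to α = 2.5: 0.40554; 0.06415; 0.00512.
Sum = 0.474806; FGT(2.5) = 0.474806 / 6 = 0.079.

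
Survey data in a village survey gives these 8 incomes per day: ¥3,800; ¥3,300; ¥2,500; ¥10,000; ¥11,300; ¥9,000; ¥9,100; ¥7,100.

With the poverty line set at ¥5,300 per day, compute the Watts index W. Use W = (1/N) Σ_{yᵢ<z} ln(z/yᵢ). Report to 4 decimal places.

0.1947

Below the line: ¥2,500, ¥3,300, ¥3,800 (q = 3 of N = 8).
Log shortfalls: ln(5300/2500) = 0.7514; ln(5300/3300) = 0.4738; ln(5300/3800) = 0.3327.
W = 1.557906 / 8 = 0.1947.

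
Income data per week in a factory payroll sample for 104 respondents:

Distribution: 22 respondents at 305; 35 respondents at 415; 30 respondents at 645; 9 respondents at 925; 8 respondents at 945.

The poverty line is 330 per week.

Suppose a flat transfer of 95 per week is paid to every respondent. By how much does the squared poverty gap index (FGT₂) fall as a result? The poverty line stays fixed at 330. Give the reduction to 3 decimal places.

0.001

Before: below the line — 22×305; squared poverty gap index (FGT₂) = 0.00121.
After the 95 transfer: below the line — none; squared poverty gap index (FGT₂) = 0.00000.
Reduction = 0.00121 − 0.00000 = 0.001.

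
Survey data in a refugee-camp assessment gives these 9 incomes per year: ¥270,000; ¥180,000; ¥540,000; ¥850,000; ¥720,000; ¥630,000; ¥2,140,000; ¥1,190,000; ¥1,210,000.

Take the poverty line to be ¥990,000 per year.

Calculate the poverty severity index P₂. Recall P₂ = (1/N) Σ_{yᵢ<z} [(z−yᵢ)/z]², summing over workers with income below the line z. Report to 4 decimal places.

0.1813

Below the line: ¥180,000, ¥270,000, ¥540,000, ¥630,000, ¥720,000, ¥850,000 (q = 6 of N = 9).
Shortfall ratios: (990000−180000)/990000 = 0.8182; (990000−270000)/990000 = 0.7273; (990000−540000)/990000 = 0.4545; (990000−630000)/990000 = 0.3636; (990000−720000)/990000 = 0.2727; (990000−850000)/990000 = 0.1414.
Squared: 0.6694; 0.5289; 0.2066; 0.1322; 0.0744; 0.0200.
Sum = 1.631568; P₂ = 1.631568 / 9 = 0.1813.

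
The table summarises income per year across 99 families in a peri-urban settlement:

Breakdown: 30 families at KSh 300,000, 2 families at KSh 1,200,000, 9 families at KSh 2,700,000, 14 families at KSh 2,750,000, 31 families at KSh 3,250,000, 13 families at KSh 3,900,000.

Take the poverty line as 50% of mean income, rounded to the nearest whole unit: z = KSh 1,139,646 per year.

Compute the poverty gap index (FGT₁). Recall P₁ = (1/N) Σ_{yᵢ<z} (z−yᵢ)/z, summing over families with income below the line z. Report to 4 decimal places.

0.2233

Poor units: 30×KSh 300,000 (q = 30 of N = 99).
Relative gaps: (1139646−300000)/1139646 = 0.7368 (×30).
Σ = 22.102811. Dividing by the full population N = 99 gives P₁ = 0.2233.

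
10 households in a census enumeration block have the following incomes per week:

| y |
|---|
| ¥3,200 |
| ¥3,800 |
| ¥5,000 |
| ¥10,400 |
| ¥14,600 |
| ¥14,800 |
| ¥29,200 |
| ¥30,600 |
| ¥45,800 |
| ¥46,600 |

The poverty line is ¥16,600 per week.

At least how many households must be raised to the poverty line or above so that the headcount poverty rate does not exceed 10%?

Currently q = 6 of N = 10 are below the line (H = 0.600).
A headcount ratio of at most 10% allows at most ⌊0.10 × 10⌋ = 1 poor households.
So at least 6 − 1 = 5 must be lifted.

5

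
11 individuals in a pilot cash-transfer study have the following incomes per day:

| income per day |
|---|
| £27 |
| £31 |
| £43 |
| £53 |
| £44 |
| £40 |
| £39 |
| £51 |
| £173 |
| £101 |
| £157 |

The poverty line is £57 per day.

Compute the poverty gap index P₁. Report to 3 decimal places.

Incomes under z: £27, £31, £39, £40, £43, £44, £51, £53 (q = 8 of N = 11).
Shortfall ratios: (57−27)/57 = 0.5263; (57−31)/57 = 0.4561; (57−39)/57 = 0.3158; (57−40)/57 = 0.2982; (57−43)/57 = 0.2456; (57−44)/57 = 0.2281; (57−51)/57 = 0.1053; (57−53)/57 = 0.0702.
Sum of shortfalls = 2.245614; P₁ averages over all N: 2.245614 / 11 = 0.204.

0.204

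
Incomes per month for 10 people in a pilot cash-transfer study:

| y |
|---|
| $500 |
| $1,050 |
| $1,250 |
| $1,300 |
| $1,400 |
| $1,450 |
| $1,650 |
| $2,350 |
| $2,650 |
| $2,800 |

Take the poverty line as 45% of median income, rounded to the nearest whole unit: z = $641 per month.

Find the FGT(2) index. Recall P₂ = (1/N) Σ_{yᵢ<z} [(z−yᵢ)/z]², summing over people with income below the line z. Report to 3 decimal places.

Poor units: $500 (q = 1 of N = 10).
Normalized shortfalls: (641−500)/641 = 0.2200.
Squared: 0.0484.
Sum = 0.048386; P₂ = 0.048386 / 10 = 0.005.

0.005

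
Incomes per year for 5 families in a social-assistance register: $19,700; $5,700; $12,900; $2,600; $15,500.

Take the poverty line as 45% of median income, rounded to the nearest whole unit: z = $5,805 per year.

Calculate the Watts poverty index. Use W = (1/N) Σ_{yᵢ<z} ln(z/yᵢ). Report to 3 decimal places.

0.164

Below z: $2,600, $5,700 (q = 2 of N = 5).
Log gaps: ln(5805/2600) = 0.8032; ln(5805/5700) = 0.0183.
W = 0.821462 / 5 = 0.164.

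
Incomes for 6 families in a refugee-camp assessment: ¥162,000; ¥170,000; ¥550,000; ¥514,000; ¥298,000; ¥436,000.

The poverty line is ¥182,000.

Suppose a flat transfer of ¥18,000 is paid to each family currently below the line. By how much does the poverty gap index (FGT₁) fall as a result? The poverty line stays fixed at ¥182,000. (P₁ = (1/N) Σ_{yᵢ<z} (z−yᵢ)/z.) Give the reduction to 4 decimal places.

Before: below the line — ¥162,000, ¥170,000; poverty gap index (FGT₁) = 0.029304.
After the ¥18,000 transfer: below the line — ¥180,000; poverty gap index (FGT₁) = 0.001832.
Reduction = 0.029304 − 0.001832 = 0.0275.

0.0275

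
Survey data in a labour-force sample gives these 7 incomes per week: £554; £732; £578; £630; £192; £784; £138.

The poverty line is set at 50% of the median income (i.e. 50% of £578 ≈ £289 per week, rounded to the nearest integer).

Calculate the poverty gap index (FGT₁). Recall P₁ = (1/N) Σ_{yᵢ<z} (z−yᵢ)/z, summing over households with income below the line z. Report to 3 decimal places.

Poor units: £138, £192 (q = 2 of N = 7).
Normalized shortfalls: (289−138)/289 = 0.5225; (289−192)/289 = 0.3356.
Σ = 0.858131. Dividing by the full population N = 7 gives P₁ = 0.123.

0.123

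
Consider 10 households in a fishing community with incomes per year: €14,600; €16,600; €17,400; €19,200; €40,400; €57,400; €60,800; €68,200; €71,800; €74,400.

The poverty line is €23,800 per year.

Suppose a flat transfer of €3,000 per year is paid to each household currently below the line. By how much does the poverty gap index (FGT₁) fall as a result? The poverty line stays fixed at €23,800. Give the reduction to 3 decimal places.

Before: below the line — €14,600, €16,600, €17,400, €19,200; poverty gap index (FGT₁) = 0.11513.
After the €3,000 transfer: below the line — €17,600, €19,600, €20,400, €22,200; poverty gap index (FGT₁) = 0.06471.
Reduction = 0.11513 − 0.06471 = 0.050.

0.050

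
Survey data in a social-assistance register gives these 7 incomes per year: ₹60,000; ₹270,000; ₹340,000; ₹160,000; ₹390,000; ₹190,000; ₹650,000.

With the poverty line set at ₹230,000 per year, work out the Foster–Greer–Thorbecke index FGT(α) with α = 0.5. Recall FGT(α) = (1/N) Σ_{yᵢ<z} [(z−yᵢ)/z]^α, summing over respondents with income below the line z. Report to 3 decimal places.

0.261

Below the line: ₹60,000, ₹160,000, ₹190,000 (q = 3 of N = 7).
Normalized shortfalls: (230000−60000)/230000 = 0.7391; (230000−160000)/230000 = 0.3043; (230000−190000)/230000 = 0.1739.
Raised to α = 0.5: 0.85973; 0.55168; 0.41703.
Sum = 1.828433; FGT(0.5) = 1.828433 / 7 = 0.261.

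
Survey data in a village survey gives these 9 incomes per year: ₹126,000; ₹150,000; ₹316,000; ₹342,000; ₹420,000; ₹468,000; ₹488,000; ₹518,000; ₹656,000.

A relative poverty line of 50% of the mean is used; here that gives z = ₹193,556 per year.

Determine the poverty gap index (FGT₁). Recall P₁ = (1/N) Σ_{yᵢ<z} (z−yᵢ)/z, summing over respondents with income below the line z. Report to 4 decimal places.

0.0638

Poor units: ₹126,000, ₹150,000 (q = 2 of N = 9).
Relative gaps: (193556−126000)/193556 = 0.3490; (193556−150000)/193556 = 0.2250.
Σ = 0.574056. Dividing by the full population N = 9 gives P₁ = 0.0638.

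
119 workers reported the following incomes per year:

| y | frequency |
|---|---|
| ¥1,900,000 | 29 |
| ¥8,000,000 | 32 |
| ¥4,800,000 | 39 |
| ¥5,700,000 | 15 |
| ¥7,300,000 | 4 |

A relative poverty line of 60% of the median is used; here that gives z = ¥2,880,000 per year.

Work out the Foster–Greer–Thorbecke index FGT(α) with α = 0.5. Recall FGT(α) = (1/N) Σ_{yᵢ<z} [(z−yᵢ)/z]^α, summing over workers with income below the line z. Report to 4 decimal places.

0.1422

Poor units: 29×¥1,900,000 (q = 29 of N = 119).
Normalized shortfalls: (2880000−1900000)/2880000 = 0.3403 (×29).
Raised to α = 0.5: 0.58333 (×29).
Sum = 16.916667; FGT(0.5) = 16.916667 / 119 = 0.1422.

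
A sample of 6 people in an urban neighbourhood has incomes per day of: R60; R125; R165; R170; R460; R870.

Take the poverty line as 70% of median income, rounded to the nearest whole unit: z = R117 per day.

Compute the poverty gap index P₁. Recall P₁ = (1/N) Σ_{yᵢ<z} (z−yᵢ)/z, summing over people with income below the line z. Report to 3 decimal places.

Incomes under z: R60 (q = 1 of N = 6).
Gap ratios (z−y)/z: (117−60)/117 = 0.4872.
Sum of shortfalls = 0.487179; P₁ averages over all N: 0.487179 / 6 = 0.081.

0.081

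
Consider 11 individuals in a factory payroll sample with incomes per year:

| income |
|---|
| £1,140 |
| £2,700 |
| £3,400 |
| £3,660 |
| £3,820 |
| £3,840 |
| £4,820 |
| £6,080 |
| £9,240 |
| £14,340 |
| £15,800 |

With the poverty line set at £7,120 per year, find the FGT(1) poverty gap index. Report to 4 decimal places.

Incomes under z: £1,140, £2,700, £3,400, £3,660, £3,820, £3,840, £4,820, £6,080 (q = 8 of N = 11).
Relative gaps: (7120−1140)/7120 = 0.8399; (7120−2700)/7120 = 0.6208; (7120−3400)/7120 = 0.5225; (7120−3660)/7120 = 0.4860; (7120−3820)/7120 = 0.4635; (7120−3840)/7120 = 0.4607; (7120−4820)/7120 = 0.3230; (7120−6080)/7120 = 0.1461.
Sum of shortfalls = 3.862360; P₁ averages over all N: 3.862360 / 11 = 0.3511.

0.3511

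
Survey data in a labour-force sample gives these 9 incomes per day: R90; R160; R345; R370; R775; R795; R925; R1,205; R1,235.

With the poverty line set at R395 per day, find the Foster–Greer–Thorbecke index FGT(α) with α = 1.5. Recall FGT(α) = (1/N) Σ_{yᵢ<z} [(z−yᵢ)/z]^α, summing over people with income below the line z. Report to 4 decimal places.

Incomes under z: R90, R160, R345, R370 (q = 4 of N = 9).
Gap ratios (z−y)/z: (395−90)/395 = 0.7722; (395−160)/395 = 0.5949; (395−345)/395 = 0.1266; (395−370)/395 = 0.0633.
Raised to α = 1.5: 0.67851; 0.45889; 0.04504; 0.01592.
Sum = 1.198353; FGT(1.5) = 1.198353 / 9 = 0.1332.

0.1332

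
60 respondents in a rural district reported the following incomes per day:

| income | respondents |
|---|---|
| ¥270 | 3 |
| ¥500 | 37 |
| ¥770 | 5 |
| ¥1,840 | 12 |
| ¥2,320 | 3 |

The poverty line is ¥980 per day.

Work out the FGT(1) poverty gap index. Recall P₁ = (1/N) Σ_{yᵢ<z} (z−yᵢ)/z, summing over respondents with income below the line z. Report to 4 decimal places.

Poor units: 3×¥270, 37×¥500, 5×¥770 (q = 45 of N = 60).
Relative gaps: (980−270)/980 = 0.7245 (×3); (980−500)/980 = 0.4898 (×37); (980−770)/980 = 0.2143 (×5).
Sum of shortfalls = 21.367347; P₁ averages over all N: 21.367347 / 60 = 0.3561.

0.3561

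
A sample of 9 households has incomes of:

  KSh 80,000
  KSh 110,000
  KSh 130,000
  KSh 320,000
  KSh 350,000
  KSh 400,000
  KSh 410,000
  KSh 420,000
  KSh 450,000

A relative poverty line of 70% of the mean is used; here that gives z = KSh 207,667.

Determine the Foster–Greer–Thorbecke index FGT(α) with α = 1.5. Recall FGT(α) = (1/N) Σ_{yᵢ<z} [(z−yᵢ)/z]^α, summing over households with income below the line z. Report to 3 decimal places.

Incomes under z: KSh 80,000, KSh 110,000, KSh 130,000 (q = 3 of N = 9).
Relative gaps: (207667−80000)/207667 = 0.6148; (207667−110000)/207667 = 0.4703; (207667−130000)/207667 = 0.3740.
Raised to α = 1.5: 0.48202; 0.32253; 0.22872.
Sum = 1.033272; FGT(1.5) = 1.033272 / 9 = 0.115.

0.115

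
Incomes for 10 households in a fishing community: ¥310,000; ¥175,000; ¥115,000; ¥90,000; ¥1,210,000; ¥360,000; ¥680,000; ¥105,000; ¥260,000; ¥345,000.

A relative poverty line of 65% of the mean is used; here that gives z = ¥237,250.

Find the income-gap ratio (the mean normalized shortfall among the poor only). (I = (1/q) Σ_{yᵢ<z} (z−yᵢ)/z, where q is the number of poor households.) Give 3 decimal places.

0.489

Incomes under z: ¥90,000, ¥105,000, ¥115,000, ¥175,000 (q = 4 of N = 10).
Shortfall ratios (z−y)/z: 0.6207, 0.5574, 0.5153, 0.2624; sum = 1.955743.
The income-gap ratio divides by q (the poor only): 1.955743 / 4 = 0.489.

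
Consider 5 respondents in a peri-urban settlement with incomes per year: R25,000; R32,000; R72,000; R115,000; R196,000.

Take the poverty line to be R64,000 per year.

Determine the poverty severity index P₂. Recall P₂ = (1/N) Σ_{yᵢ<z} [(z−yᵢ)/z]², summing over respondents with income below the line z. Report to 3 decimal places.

0.124

Incomes under z: R25,000, R32,000 (q = 2 of N = 5).
Shortfall ratios: (64000−25000)/64000 = 0.6094; (64000−32000)/64000 = 0.5000.
Squared: 0.3713; 0.2500.
Sum = 0.621338; P₂ = 0.621338 / 5 = 0.124.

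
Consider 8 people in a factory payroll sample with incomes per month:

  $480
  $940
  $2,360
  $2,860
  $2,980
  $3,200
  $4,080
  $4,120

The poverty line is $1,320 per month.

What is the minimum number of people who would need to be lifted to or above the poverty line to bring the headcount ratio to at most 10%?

2

2 of the 8 people are poor, so H = 2/8 = 0.250.
A headcount ratio of at most 10% allows at most ⌊0.10 × 8⌋ = 0 poor people.
So at least 2 − 0 = 2 must be lifted.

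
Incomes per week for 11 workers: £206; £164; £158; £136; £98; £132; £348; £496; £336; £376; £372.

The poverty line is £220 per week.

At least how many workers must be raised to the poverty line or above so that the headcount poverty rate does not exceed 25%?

Currently q = 6 of N = 11 are below the line (H = 0.545).
A headcount ratio of at most 25% allows at most ⌊0.25 × 11⌋ = 2 poor workers.
So at least 6 − 2 = 4 must be lifted.

4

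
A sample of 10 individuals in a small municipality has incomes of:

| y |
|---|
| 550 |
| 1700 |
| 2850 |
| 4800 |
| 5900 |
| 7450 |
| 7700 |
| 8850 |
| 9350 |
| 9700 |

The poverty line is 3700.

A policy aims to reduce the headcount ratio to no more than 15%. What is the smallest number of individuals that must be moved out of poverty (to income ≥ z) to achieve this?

2

Currently q = 3 of N = 10 are below the line (H = 0.300).
A headcount ratio of at most 15% allows at most ⌊0.15 × 10⌋ = 1 poor individuals.
So at least 3 − 1 = 2 must be lifted.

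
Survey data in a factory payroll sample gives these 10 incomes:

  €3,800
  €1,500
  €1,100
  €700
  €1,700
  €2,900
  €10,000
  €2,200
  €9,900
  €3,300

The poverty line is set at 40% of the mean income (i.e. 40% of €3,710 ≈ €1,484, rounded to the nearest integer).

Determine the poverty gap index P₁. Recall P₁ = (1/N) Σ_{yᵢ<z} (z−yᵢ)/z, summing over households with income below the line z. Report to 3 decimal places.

0.079

Poor units: €700, €1,100 (q = 2 of N = 10).
Normalized shortfalls: (1484−700)/1484 = 0.5283; (1484−1100)/1484 = 0.2588.
Sum of shortfalls = 0.787062; P₁ averages over all N: 0.787062 / 10 = 0.079.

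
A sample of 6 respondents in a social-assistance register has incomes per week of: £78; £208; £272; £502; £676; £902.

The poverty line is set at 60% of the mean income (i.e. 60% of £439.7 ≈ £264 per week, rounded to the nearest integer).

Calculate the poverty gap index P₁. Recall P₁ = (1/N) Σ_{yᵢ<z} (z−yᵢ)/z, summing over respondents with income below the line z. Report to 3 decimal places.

Below the line: £78, £208 (q = 2 of N = 6).
Normalized shortfalls: (264−78)/264 = 0.7045; (264−208)/264 = 0.2121.
Sum of shortfalls = 0.916667; P₁ averages over all N: 0.916667 / 6 = 0.153.

0.153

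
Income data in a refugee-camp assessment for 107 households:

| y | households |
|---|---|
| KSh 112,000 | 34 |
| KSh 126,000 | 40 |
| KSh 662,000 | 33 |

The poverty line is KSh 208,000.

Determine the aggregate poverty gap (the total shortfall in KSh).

KSh 6,544,000

Below z: 34×KSh 112,000, 40×KSh 126,000 (q = 74 of N = 107).
Individual gaps: 34×(208000−112000) = 3264000; 40×(208000−126000) = 3280000.
Aggregate gap = KSh 6,544,000.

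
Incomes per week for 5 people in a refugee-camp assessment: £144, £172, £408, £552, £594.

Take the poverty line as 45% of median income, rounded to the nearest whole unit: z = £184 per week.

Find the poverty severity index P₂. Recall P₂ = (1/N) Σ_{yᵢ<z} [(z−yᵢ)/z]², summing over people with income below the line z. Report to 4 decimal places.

Below the line: £144, £172 (q = 2 of N = 5).
Shortfall ratios: (184−144)/184 = 0.2174; (184−172)/184 = 0.0652.
Squared: 0.0473; 0.0043.
Sum = 0.051512; P₂ = 0.051512 / 5 = 0.0103.

0.0103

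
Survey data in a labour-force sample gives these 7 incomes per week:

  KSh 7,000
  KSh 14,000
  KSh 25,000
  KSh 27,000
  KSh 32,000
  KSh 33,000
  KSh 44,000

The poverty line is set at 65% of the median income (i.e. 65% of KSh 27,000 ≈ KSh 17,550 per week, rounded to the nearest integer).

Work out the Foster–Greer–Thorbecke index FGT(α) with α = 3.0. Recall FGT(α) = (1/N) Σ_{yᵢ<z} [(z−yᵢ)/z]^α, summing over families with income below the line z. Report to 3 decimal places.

Poor units: KSh 7,000, KSh 14,000 (q = 2 of N = 7).
Relative gaps: (17550−7000)/17550 = 0.6011; (17550−14000)/17550 = 0.2023.
Raised to α = 3.0: 0.21723; 0.00828.
Sum = 0.225510; FGT(3.0) = 0.225510 / 7 = 0.032.

0.032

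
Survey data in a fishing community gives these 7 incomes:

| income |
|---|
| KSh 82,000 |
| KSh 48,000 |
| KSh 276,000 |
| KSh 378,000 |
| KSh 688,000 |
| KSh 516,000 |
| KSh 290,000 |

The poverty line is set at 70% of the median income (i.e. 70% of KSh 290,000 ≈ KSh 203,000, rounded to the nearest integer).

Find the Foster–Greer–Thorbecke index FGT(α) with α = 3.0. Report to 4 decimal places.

Below z: KSh 48,000, KSh 82,000 (q = 2 of N = 7).
Gap ratios (z−y)/z: (203000−48000)/203000 = 0.7635; (203000−82000)/203000 = 0.5961.
Raised to α = 3.0: 0.44515; 0.21177.
Sum = 0.656922; FGT(3.0) = 0.656922 / 7 = 0.0938.

0.0938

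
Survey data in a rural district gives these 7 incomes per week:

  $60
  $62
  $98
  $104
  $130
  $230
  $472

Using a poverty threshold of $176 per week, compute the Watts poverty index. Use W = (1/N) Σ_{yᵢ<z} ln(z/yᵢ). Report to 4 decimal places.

0.5049

Incomes under z: $60, $62, $98, $104, $130 (q = 5 of N = 7).
ln(z/y) terms: ln(176/60) = 1.0761; ln(176/62) = 1.0433; ln(176/98) = 0.5855; ln(176/104) = 0.5261; ln(176/130) = 0.3029.
W = 3.534048 / 7 = 0.5049.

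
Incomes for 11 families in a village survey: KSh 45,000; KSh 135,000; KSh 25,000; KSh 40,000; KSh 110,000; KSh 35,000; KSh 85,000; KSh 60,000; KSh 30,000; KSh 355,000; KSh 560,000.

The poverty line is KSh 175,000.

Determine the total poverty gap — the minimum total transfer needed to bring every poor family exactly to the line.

KSh 1,010,000

Below the line: KSh 25,000, KSh 30,000, KSh 35,000, KSh 40,000, KSh 45,000, KSh 60,000, KSh 85,000, KSh 110,000, KSh 135,000 (q = 9 of N = 11).
Individual gaps: 175000−25000 = 150000; 175000−30000 = 145000; 175000−35000 = 140000; 175000−40000 = 135000; 175000−45000 = 130000; 175000−60000 = 115000; 175000−85000 = 90000; 175000−110000 = 65000; 175000−135000 = 40000.
Aggregate gap = KSh 1,010,000.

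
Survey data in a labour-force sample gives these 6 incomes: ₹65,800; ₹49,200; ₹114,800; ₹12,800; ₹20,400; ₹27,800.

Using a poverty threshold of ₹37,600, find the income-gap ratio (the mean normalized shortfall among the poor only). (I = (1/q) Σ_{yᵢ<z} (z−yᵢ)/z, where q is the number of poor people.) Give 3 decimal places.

0.459

Poor units: ₹12,800, ₹20,400, ₹27,800 (q = 3 of N = 6).
Shortfall ratios (z−y)/z: 0.6596, 0.4574, 0.2606; sum = 1.377660.
I averages over the q = 3 poor units only: 1.377660 / 3 = 0.459.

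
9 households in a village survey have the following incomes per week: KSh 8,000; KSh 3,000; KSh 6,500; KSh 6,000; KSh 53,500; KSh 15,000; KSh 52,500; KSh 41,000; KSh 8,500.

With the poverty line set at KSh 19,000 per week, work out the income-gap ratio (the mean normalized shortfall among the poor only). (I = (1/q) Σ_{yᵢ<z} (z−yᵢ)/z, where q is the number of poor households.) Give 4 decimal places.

0.5877

Below the line: KSh 3,000, KSh 6,000, KSh 6,500, KSh 8,000, KSh 8,500, KSh 15,000 (q = 6 of N = 9).
Relative gaps: 0.8421, 0.6842, 0.6579, 0.5789, 0.5526, 0.2105; sum = 3.526316.
The income-gap ratio divides by q (the poor only): 3.526316 / 6 = 0.5877.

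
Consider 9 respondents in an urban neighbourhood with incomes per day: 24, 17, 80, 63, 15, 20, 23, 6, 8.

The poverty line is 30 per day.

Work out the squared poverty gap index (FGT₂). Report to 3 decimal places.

Poor units: 6, 8, 15, 17, 20, 23, 24 (q = 7 of N = 9).
Relative gaps: (30−6)/30 = 0.8000; (30−8)/30 = 0.7333; (30−15)/30 = 0.5000; (30−17)/30 = 0.4333; (30−20)/30 = 0.3333; (30−23)/30 = 0.2333; (30−24)/30 = 0.2000.
Squared: 0.6400; 0.5378; 0.2500; 0.1878; 0.1111; 0.0544; 0.0400.
Sum = 1.821111; P₂ = 1.821111 / 9 = 0.202.

0.202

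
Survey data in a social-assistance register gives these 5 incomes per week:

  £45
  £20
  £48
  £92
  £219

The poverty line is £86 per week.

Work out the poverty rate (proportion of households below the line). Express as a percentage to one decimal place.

3 of the 5 households have income below £86.
H = 3/5 = 60.0%.

60.0%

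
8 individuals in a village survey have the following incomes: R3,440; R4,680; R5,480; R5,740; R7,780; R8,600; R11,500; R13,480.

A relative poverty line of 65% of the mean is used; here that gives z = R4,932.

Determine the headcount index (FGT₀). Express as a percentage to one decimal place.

2 of the 8 individuals have income below R4,932.
H = 2/8 = 25.0%.

25.0%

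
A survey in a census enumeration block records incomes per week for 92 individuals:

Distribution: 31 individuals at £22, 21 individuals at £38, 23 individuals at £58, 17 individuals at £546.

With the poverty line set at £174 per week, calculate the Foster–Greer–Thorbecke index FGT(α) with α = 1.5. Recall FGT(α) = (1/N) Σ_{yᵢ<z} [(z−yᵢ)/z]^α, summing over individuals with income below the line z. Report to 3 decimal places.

Poor units: 31×£22, 21×£38, 23×£58 (q = 75 of N = 92).
Gap ratios (z−y)/z: (174−22)/174 = 0.8736 (×31); (174−38)/174 = 0.7816 (×21); (174−58)/174 = 0.6667 (×23).
Raised to α = 1.5: 0.81647 (×31); 0.69101 (×21); 0.54433 (×23).
Sum = 52.341474; FGT(1.5) = 52.341474 / 92 = 0.569.

0.569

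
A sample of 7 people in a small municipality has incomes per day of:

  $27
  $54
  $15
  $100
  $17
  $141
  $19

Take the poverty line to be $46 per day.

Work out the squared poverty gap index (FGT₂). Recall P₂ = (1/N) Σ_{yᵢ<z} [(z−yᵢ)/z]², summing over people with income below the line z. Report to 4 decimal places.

0.1952

Below the line: $15, $17, $19, $27 (q = 4 of N = 7).
Relative gaps: (46−15)/46 = 0.6739; (46−17)/46 = 0.6304; (46−19)/46 = 0.5870; (46−27)/46 = 0.4130.
Squared: 0.4542; 0.3974; 0.3445; 0.1706.
Sum = 1.366730; P₂ = 1.366730 / 7 = 0.1952.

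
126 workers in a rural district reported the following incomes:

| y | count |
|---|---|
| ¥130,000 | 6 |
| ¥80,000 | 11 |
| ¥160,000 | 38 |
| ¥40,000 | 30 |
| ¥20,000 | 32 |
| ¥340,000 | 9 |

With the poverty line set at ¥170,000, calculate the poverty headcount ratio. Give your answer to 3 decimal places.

117 of the 126 workers have income below ¥170,000.
H = 117/126 = 0.929.

0.929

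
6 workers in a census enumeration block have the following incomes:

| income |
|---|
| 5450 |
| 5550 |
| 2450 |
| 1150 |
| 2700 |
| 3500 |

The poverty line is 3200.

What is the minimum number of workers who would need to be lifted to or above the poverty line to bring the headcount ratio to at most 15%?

Currently q = 3 of N = 6 are below the line (H = 0.500).
A headcount ratio of at most 15% allows at most ⌊0.15 × 6⌋ = 0 poor workers.
So at least 3 − 0 = 3 must be lifted.

3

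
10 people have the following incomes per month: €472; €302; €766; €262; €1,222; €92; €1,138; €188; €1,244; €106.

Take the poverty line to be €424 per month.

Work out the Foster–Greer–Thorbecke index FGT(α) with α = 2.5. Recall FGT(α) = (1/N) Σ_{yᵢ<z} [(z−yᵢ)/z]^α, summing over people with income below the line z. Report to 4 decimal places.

Incomes under z: €92, €106, €188, €262, €302 (q = 5 of N = 10).
Gap ratios (z−y)/z: (424−92)/424 = 0.7830; (424−106)/424 = 0.7500; (424−188)/424 = 0.5566; (424−262)/424 = 0.3821; (424−302)/424 = 0.2877.
Raised to α = 2.5: 0.54254; 0.48714; 0.23113; 0.09023; 0.04441.
Sum = 1.395458; FGT(2.5) = 1.395458 / 10 = 0.1395.

0.1395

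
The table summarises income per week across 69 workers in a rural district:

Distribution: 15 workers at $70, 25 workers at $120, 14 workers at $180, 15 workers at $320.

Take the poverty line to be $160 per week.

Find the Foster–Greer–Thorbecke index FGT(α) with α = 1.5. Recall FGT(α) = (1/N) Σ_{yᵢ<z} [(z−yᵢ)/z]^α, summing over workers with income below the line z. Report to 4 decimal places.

Below z: 15×$70, 25×$120 (q = 40 of N = 69).
Gap ratios (z−y)/z: (160−70)/160 = 0.5625 (×15); (160−120)/160 = 0.2500 (×25).
Raised to α = 1.5: 0.42188 (×15); 0.12500 (×25).
Sum = 9.453125; FGT(1.5) = 9.453125 / 69 = 0.1370.

0.1370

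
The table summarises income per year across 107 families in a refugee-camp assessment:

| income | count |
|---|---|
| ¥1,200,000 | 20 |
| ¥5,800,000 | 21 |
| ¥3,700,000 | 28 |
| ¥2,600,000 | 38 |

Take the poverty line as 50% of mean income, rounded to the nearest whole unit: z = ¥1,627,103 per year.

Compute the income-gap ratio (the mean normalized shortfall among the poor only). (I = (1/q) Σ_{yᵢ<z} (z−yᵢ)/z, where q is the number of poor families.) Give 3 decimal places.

Poor units: 20×¥1,200,000 (q = 20 of N = 107).
Shortfall ratios (z−y)/z: 0.2625 (×20); sum = 5.249858.
The income-gap ratio divides by q (the poor only): 5.249858 / 20 = 0.262.

0.262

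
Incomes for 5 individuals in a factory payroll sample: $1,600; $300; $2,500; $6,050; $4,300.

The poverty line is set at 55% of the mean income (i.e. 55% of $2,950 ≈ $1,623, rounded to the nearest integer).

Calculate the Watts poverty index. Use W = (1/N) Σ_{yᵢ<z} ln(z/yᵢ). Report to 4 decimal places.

0.3405

Incomes under z: $300, $1,600 (q = 2 of N = 5).
Log shortfalls: ln(1623/300) = 1.6882; ln(1623/1600) = 0.0143.
W = 1.702522 / 5 = 0.3405.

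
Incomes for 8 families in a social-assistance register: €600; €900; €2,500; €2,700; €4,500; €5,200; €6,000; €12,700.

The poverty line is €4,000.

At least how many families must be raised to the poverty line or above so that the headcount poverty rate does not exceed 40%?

4 of the 8 families are poor, so H = 4/8 = 0.500.
A headcount ratio of at most 40% allows at most ⌊0.40 × 8⌋ = 3 poor families.
So at least 4 − 3 = 1 must be lifted.

1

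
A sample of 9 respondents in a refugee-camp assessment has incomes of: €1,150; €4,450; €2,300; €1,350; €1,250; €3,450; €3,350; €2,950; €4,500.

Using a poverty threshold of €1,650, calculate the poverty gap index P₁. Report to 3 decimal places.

0.081

Incomes under z: €1,150, €1,250, €1,350 (q = 3 of N = 9).
Relative gaps: (1650−1150)/1650 = 0.3030; (1650−1250)/1650 = 0.2424; (1650−1350)/1650 = 0.1818.
Sum of shortfalls = 0.727273; P₁ averages over all N: 0.727273 / 9 = 0.081.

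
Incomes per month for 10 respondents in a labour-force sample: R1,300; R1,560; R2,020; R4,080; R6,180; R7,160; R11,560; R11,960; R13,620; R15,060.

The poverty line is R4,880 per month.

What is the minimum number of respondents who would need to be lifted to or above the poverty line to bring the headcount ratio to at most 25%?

4 of the 10 respondents are poor, so H = 4/10 = 0.400.
A headcount ratio of at most 25% allows at most ⌊0.25 × 10⌋ = 2 poor respondents.
So at least 4 − 2 = 2 must be lifted.

2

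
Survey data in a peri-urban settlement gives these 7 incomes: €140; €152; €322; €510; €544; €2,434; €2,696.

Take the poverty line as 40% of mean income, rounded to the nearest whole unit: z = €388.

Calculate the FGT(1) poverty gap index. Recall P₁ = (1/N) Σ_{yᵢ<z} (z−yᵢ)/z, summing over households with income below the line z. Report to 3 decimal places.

Below z: €140, €152, €322 (q = 3 of N = 7).
Gap ratios (z−y)/z: (388−140)/388 = 0.6392; (388−152)/388 = 0.6082; (388−322)/388 = 0.1701.
Σ = 1.417526. Dividing by the full population N = 7 gives P₁ = 0.203.

0.203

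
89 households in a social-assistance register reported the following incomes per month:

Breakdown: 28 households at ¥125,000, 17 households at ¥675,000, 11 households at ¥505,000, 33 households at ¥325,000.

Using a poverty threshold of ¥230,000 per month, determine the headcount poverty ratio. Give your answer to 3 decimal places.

28 of the 89 households have income below ¥230,000.
H = 28/89 = 0.315.

0.315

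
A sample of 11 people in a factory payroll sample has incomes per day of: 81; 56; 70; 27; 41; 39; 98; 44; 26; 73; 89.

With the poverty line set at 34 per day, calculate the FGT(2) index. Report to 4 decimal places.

0.0089

Poor units: 26, 27 (q = 2 of N = 11).
Relative gaps: (34−26)/34 = 0.2353; (34−27)/34 = 0.2059.
Squared: 0.0554; 0.0424.
Sum = 0.097751; P₂ = 0.097751 / 11 = 0.0089.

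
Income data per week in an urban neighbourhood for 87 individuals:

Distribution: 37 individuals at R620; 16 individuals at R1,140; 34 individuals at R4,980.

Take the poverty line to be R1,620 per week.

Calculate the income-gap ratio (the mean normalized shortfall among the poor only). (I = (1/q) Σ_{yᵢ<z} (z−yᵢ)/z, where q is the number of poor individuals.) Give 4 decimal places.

0.5204

Incomes under z: 37×R620, 16×R1,140 (q = 53 of N = 87).
Relative gaps: 0.6173 (×37), 0.2963 (×16); sum = 27.580247.
The income-gap ratio divides by q (the poor only): 27.580247 / 53 = 0.5204.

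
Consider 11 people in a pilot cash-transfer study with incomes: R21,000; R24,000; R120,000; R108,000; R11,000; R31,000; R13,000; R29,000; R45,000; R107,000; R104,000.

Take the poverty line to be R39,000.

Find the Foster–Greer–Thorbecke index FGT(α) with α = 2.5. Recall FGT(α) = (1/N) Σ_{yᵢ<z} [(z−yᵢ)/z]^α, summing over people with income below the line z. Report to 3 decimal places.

Below z: R11,000, R13,000, R21,000, R24,000, R29,000, R31,000 (q = 6 of N = 11).
Shortfall ratios: (39000−11000)/39000 = 0.7179; (39000−13000)/39000 = 0.6667; (39000−21000)/39000 = 0.4615; (39000−24000)/39000 = 0.3846; (39000−29000)/39000 = 0.2564; (39000−31000)/39000 = 0.2051.
Raised to α = 2.5: 0.43675; 0.36289; 0.14472; 0.09174; 0.03329; 0.01906.
Sum = 1.088446; FGT(2.5) = 1.088446 / 11 = 0.099.

0.099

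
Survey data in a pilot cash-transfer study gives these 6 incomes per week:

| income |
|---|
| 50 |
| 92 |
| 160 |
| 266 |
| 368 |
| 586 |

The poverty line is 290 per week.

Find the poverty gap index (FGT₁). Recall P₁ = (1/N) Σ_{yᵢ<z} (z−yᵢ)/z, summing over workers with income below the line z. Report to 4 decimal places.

0.3402

Incomes under z: 50, 92, 160, 266 (q = 4 of N = 6).
Relative gaps: (290−50)/290 = 0.8276; (290−92)/290 = 0.6828; (290−160)/290 = 0.4483; (290−266)/290 = 0.0828.
Sum of shortfalls = 2.041379; P₁ averages over all N: 2.041379 / 6 = 0.3402.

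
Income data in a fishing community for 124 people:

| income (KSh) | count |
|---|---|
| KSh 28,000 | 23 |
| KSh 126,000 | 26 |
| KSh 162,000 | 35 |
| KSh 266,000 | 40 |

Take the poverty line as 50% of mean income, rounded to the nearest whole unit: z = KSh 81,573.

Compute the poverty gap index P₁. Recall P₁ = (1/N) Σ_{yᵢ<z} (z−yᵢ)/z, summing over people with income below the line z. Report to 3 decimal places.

0.122

Below z: 23×KSh 28,000 (q = 23 of N = 124).
Normalized shortfalls: (81573−28000)/81573 = 0.6567 (×23).
Σ = 15.105231. Dividing by the full population N = 124 gives P₁ = 0.122.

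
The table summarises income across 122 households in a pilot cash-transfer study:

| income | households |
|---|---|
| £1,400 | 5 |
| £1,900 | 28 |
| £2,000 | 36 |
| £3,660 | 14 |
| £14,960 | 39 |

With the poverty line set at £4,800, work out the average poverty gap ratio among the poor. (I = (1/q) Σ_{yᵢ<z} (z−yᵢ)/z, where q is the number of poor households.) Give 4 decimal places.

0.5396

Below z: 5×£1,400, 28×£1,900, 36×£2,000, 14×£3,660 (q = 83 of N = 122).
Relative gaps: 0.7083 (×5), 0.6042 (×28), 0.5833 (×36), 0.2375 (×14); sum = 44.783333.
I averages over the q = 83 poor units only: 44.783333 / 83 = 0.5396.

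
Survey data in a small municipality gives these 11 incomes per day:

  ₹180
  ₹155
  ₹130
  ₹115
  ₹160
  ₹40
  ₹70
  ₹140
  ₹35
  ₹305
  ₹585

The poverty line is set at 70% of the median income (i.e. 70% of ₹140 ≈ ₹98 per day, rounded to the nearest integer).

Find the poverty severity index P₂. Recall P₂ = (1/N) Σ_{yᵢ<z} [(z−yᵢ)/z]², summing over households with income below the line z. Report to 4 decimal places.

Incomes under z: ₹35, ₹40, ₹70 (q = 3 of N = 11).
Relative gaps: (98−35)/98 = 0.6429; (98−40)/98 = 0.5918; (98−70)/98 = 0.2857.
Squared: 0.4133; 0.3503; 0.0816.
Sum = 0.845169; P₂ = 0.845169 / 11 = 0.0768.

0.0768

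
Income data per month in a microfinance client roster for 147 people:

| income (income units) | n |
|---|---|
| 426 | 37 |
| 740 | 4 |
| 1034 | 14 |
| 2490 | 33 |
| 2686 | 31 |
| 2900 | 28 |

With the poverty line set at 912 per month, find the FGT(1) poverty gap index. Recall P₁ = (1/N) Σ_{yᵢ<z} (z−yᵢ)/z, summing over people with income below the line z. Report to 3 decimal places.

Poor units: 37×426, 4×740 (q = 41 of N = 147).
Relative gaps: (912−426)/912 = 0.5329 (×37); (912−740)/912 = 0.1886 (×4).
Sum of shortfalls = 20.471491; P₁ averages over all N: 20.471491 / 147 = 0.139.

0.139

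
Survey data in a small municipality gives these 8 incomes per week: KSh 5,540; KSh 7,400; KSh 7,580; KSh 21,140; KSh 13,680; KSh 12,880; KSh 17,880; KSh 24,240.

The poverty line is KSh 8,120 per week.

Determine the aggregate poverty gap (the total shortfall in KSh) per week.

KSh 3,840

Poor units: KSh 5,540, KSh 7,400, KSh 7,580 (q = 3 of N = 8).
Individual gaps: 8120−5540 = 2580; 8120−7400 = 720; 8120−7580 = 540.
Aggregate gap = KSh 3,840.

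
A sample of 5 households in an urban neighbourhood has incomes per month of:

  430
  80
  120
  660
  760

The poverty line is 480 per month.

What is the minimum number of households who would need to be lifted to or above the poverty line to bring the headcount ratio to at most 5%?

3 of the 5 households are poor, so H = 3/5 = 0.600.
A headcount ratio of at most 5% allows at most ⌊0.05 × 5⌋ = 0 poor households.
So at least 3 − 0 = 3 must be lifted.

3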